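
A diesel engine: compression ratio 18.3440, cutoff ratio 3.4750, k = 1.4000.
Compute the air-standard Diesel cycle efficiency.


r^(k-1) = 3.2018
rc^k = 5.7192
eta = 0.5746 = 57.4628%

57.4628%


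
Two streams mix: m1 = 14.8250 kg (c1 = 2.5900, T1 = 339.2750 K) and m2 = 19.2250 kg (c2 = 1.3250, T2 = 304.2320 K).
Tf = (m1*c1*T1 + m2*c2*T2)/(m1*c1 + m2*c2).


num = 20776.7971
den = 63.8699
Tf = 325.2989 K

325.2989 K


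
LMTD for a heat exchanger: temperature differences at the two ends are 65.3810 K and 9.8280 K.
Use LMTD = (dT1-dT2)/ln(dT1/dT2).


dT1/dT2 = 6.6525
ln(dT1/dT2) = 1.8950
LMTD = 55.5530 / 1.8950 = 29.3156 K

29.3156 K


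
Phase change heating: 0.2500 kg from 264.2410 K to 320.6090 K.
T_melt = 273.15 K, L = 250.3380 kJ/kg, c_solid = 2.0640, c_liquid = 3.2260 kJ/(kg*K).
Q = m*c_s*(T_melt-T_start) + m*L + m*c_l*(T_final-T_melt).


Q1 (sensible, solid) = 0.2500 * 2.0640 * 8.9090 = 4.5970 kJ
Q2 (latent) = 0.2500 * 250.3380 = 62.5845 kJ
Q3 (sensible, liquid) = 0.2500 * 3.2260 * 47.4590 = 38.2757 kJ
Q_total = 105.4572 kJ

105.4572 kJ


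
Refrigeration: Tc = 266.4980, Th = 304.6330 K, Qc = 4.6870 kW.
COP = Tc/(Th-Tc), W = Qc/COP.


COP = 266.4980 / 38.1350 = 6.9883
W = 4.6870 / 6.9883 = 0.6707 kW

COP = 6.9883, W = 0.6707 kW


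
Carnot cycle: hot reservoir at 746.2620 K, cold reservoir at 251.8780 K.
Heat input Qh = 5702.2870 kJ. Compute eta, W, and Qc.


eta = 1 - 251.8780/746.2620 = 0.6625
W = 0.6625 * 5702.2870 = 3777.6538 kJ
Qc = 5702.2870 - 3777.6538 = 1924.6332 kJ

eta = 66.2480%, W = 3777.6538 kJ, Qc = 1924.6332 kJ


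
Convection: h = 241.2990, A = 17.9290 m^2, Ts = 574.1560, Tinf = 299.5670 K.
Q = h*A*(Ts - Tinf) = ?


dT = 274.5890 K
Q = 241.2990 * 17.9290 * 274.5890 = 1187940.5984 W

1187940.5984 W


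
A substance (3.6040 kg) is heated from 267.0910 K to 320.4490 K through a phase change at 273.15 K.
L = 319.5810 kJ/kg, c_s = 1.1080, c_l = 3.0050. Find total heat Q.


Q1 (sensible, solid) = 3.6040 * 1.1080 * 6.0590 = 24.1950 kJ
Q2 (latent) = 3.6040 * 319.5810 = 1151.7699 kJ
Q3 (sensible, liquid) = 3.6040 * 3.0050 * 47.2990 = 512.2491 kJ
Q_total = 1688.2140 kJ

1688.2140 kJ


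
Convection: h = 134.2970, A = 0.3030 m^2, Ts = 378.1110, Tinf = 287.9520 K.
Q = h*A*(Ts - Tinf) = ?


dT = 90.1590 K
Q = 134.2970 * 0.3030 * 90.1590 = 3668.7492 W

3668.7492 W


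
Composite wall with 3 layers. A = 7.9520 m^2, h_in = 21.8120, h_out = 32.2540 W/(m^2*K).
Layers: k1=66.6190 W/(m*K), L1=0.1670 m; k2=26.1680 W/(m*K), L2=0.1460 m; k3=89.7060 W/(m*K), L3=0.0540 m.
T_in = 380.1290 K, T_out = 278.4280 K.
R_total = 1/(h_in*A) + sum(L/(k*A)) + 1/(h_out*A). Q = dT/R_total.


R_conv_in = 1/(21.8120*7.9520) = 0.0058
R_1 = 0.1670/(66.6190*7.9520) = 0.0003
R_2 = 0.1460/(26.1680*7.9520) = 0.0007
R_3 = 0.0540/(89.7060*7.9520) = 7.5700e-05
R_conv_out = 1/(32.2540*7.9520) = 0.0039
R_total = 0.0108 K/W
Q = 101.7010 / 0.0108 = 9454.5501 W

R_total = 0.0108 K/W, Q = 9454.5501 W


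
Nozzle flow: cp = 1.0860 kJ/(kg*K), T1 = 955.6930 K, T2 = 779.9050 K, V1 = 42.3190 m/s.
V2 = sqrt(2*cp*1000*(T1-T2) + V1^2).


dT = 175.7880 K
2*cp*1000*dT = 381811.5360
V1^2 = 1790.8978
V2 = sqrt(383602.4338) = 619.3565 m/s

619.3565 m/s


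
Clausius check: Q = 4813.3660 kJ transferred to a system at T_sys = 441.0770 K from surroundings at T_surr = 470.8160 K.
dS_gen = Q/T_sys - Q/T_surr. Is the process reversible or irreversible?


dS_sys = 4813.3660/441.0770 = 10.9128 kJ/K
dS_surr = -4813.3660/470.8160 = -10.2235 kJ/K
dS_gen = 10.9128 - 10.2235 = 0.6893 kJ/K (irreversible)

dS_gen = 0.6893 kJ/K, irreversible


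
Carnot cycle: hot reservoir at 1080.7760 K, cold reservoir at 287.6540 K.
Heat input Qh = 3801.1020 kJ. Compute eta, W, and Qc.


eta = 1 - 287.6540/1080.7760 = 0.7338
W = 0.7338 * 3801.1020 = 2789.4195 kJ
Qc = 3801.1020 - 2789.4195 = 1011.6825 kJ

eta = 73.3845%, W = 2789.4195 kJ, Qc = 1011.6825 kJ


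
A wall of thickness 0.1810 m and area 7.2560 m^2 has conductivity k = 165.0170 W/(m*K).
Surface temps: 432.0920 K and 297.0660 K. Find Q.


dT = 135.0260 K
Q = 165.0170 * 7.2560 * 135.0260 / 0.1810 = 893233.0606 W

893233.0606 W


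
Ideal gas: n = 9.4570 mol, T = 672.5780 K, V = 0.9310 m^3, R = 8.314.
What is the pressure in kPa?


P = nRT/V = 9.4570 * 8.314 * 672.5780 / 0.9310
= 52881.7802 / 0.9310 = 56801.0528 Pa = 56.8011 kPa

56.8011 kPa


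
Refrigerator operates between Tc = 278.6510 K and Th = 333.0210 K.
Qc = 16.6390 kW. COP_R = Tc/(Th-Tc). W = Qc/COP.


COP = 278.6510 / 54.3700 = 5.1251
W = 16.6390 / 5.1251 = 3.2466 kW

COP = 5.1251, W = 3.2466 kW


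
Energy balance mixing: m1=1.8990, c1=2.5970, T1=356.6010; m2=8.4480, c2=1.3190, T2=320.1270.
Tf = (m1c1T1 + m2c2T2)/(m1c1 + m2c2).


num = 5325.7972
den = 16.0746
Tf = 331.3172 K

331.3172 K


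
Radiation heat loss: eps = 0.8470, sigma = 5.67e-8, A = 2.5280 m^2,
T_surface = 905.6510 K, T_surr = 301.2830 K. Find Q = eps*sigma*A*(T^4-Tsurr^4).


T^4 = 6.7273e+11
Tsurr^4 = 8.2395e+09
Q = 0.8470 * 5.67e-8 * 2.5280 * 6.6449e+11 = 80674.2741 W

80674.2741 W


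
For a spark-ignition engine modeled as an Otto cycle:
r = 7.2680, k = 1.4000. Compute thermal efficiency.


r^(k-1) = 2.2109
eta = 1 - 1/2.2109 = 0.5477 = 54.7692%

54.7692%


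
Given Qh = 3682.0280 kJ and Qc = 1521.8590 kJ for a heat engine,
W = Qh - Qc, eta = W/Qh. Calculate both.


W = 3682.0280 - 1521.8590 = 2160.1690 kJ
eta = 2160.1690 / 3682.0280 = 0.5867 = 58.6679%

W = 2160.1690 kJ, eta = 58.6679%


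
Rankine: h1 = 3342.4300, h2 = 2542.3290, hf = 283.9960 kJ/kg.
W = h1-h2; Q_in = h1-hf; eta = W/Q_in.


W = 800.1010 kJ/kg
Q_in = 3058.4340 kJ/kg
eta = 0.2616 = 26.1605%

eta = 26.1605%


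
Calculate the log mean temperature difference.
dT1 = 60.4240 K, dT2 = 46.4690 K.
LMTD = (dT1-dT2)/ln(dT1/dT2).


dT1/dT2 = 1.3003
ln(dT1/dT2) = 0.2626
LMTD = 13.9550 / 0.2626 = 53.1415 K

53.1415 K


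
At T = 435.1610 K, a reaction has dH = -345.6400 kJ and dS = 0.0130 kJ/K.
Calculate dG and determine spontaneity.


T*dS = 435.1610 * 0.0130 = 5.6571 kJ
dG = -345.6400 - 5.6571 = -351.2971 kJ (spontaneous)

dG = -351.2971 kJ, spontaneous


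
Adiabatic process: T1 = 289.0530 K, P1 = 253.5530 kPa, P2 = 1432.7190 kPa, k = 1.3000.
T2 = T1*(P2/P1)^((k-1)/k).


(k-1)/k = 0.2308
(P2/P1)^exp = 1.4913
T2 = 289.0530 * 1.4913 = 431.0595 K

431.0595 K


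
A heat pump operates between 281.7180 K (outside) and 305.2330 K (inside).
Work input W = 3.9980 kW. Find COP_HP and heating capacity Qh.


COP = 305.2330 / 23.5150 = 12.9804
Qh = 12.9804 * 3.9980 = 51.8955 kW

COP = 12.9804, Qh = 51.8955 kW


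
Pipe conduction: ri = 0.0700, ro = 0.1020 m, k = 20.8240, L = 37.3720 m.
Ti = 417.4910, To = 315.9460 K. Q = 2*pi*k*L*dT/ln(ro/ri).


dT = 101.5450 K
ln(ro/ri) = 0.3765
Q = 2*pi*20.8240*37.3720*101.5450 / 0.3765 = 1318893.7174 W

1318893.7174 W


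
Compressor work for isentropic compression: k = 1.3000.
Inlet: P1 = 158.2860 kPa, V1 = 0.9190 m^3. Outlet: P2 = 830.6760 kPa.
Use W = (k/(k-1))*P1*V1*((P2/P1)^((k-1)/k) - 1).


(k-1)/k = 0.2308
(P2/P1)^exp = 1.4661
W = 4.3333 * 158.2860 * 0.9190 * (1.4661 - 1) = 293.7790 kJ

293.7790 kJ


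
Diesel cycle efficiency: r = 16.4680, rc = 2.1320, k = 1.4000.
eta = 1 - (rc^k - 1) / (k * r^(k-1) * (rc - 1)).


r^(k-1) = 3.0666
rc^k = 2.8860
eta = 0.6119 = 61.1921%

61.1921%


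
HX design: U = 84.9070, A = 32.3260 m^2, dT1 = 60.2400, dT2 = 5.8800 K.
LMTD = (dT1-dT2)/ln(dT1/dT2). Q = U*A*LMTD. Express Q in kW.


LMTD = 23.3628 K
Q = 84.9070 * 32.3260 * 23.3628 = 64123.8551 W = 64.1239 kW

64.1239 kW


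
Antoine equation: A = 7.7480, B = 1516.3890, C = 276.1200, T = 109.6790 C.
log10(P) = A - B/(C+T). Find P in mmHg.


C+T = 385.7990
B/(C+T) = 3.9305
log10(P) = 7.7480 - 3.9305 = 3.8175
P = 10^3.8175 = 6568.7747 mmHg

6568.7747 mmHg


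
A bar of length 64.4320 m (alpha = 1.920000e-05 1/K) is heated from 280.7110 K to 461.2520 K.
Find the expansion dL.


dT = 180.5410 K
dL = 1.920000e-05 * 64.4320 * 180.5410 = 0.223346 m
L_final = 64.655346 m

dL = 0.223346 m


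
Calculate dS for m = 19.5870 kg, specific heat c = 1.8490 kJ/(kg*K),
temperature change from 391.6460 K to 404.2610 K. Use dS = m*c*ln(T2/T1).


T2/T1 = 1.0322
ln(T2/T1) = 0.0317
dS = 19.5870 * 1.8490 * 0.0317 = 1.1481 kJ/K

1.1481 kJ/K


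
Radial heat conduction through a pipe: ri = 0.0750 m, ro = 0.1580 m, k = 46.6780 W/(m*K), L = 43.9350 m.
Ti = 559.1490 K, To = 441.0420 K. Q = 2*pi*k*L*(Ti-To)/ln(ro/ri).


dT = 118.1070 K
ln(ro/ri) = 0.7451
Q = 2*pi*46.6780*43.9350*118.1070 / 0.7451 = 2042489.2550 W

2042489.2550 W


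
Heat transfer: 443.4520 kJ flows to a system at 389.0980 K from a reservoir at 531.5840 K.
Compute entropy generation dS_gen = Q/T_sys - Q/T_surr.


dS_sys = 443.4520/389.0980 = 1.1397 kJ/K
dS_surr = -443.4520/531.5840 = -0.8342 kJ/K
dS_gen = 1.1397 - 0.8342 = 0.3055 kJ/K (irreversible)

dS_gen = 0.3055 kJ/K, irreversible


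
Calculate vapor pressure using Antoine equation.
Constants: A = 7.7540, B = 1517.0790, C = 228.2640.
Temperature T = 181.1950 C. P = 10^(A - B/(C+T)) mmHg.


C+T = 409.4590
B/(C+T) = 3.7051
log10(P) = 7.7540 - 3.7051 = 4.0489
P = 10^4.0489 = 11192.2761 mmHg

11192.2761 mmHg


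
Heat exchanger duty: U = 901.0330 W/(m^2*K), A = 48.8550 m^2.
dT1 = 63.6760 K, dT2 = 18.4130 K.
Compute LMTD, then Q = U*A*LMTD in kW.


LMTD = 36.4803 K
Q = 901.0330 * 48.8550 * 36.4803 = 1605862.9939 W = 1605.8630 kW

1605.8630 kW


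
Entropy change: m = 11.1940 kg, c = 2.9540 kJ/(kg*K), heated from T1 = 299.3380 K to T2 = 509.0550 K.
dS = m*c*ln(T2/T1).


T2/T1 = 1.7006
ln(T2/T1) = 0.5310
dS = 11.1940 * 2.9540 * 0.5310 = 17.5580 kJ/K

17.5580 kJ/K


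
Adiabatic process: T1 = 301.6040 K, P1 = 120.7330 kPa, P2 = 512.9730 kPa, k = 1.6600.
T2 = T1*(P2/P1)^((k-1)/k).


(k-1)/k = 0.3976
(P2/P1)^exp = 1.7774
T2 = 301.6040 * 1.7774 = 536.0812 K

536.0812 K


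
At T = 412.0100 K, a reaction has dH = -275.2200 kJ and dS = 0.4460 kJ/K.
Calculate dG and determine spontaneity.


T*dS = 412.0100 * 0.4460 = 183.7565 kJ
dG = -275.2200 - 183.7565 = -458.9765 kJ (spontaneous)

dG = -458.9765 kJ, spontaneous


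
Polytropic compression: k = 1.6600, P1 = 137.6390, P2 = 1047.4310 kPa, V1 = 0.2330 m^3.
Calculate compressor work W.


(k-1)/k = 0.3976
(P2/P1)^exp = 2.2409
W = 2.5152 * 137.6390 * 0.2330 * (2.2409 - 1) = 100.0948 kJ

100.0948 kJ


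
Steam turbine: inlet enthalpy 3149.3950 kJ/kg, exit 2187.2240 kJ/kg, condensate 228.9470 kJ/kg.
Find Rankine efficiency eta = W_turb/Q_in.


W = 962.1710 kJ/kg
Q_in = 2920.4480 kJ/kg
eta = 0.3295 = 32.9460%

eta = 32.9460%


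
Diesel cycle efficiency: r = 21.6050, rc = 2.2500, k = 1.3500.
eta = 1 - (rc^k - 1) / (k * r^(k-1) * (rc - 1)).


r^(k-1) = 2.9315
rc^k = 2.9885
eta = 0.5980 = 59.8045%

59.8045%


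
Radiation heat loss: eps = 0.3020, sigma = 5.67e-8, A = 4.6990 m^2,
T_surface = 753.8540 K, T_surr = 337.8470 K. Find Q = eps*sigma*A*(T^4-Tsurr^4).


T^4 = 3.2296e+11
Tsurr^4 = 1.3028e+10
Q = 0.3020 * 5.67e-8 * 4.6990 * 3.0993e+11 = 24938.0222 W

24938.0222 W


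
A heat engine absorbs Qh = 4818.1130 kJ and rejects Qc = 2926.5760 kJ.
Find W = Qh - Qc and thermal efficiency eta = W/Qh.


W = 4818.1130 - 2926.5760 = 1891.5370 kJ
eta = 1891.5370 / 4818.1130 = 0.3926 = 39.2589%

W = 1891.5370 kJ, eta = 39.2589%


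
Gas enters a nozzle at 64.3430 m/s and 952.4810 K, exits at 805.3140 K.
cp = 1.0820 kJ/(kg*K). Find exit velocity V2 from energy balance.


dT = 147.1670 K
2*cp*1000*dT = 318469.3880
V1^2 = 4140.0216
V2 = sqrt(322609.4096) = 567.9872 m/s

567.9872 m/s


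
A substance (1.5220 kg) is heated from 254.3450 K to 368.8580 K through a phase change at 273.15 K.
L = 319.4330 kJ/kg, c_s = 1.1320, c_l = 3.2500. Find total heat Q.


Q1 (sensible, solid) = 1.5220 * 1.1320 * 18.8050 = 32.3992 kJ
Q2 (latent) = 1.5220 * 319.4330 = 486.1770 kJ
Q3 (sensible, liquid) = 1.5220 * 3.2500 * 95.7080 = 473.4196 kJ
Q_total = 991.9959 kJ

991.9959 kJ


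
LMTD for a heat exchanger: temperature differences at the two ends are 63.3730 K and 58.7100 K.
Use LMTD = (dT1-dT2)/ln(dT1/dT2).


dT1/dT2 = 1.0794
ln(dT1/dT2) = 0.0764
LMTD = 4.6630 / 0.0764 = 61.0118 K

61.0118 K


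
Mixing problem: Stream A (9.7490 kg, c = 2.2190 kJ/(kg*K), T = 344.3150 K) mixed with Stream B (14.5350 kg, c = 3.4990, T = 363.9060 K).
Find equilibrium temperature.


num = 25956.0957
den = 72.4910
Tf = 358.0596 K

358.0596 K


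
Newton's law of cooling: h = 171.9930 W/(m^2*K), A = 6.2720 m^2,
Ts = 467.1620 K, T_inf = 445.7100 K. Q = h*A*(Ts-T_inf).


dT = 21.4520 K
Q = 171.9930 * 6.2720 * 21.4520 = 23141.1325 W

23141.1325 W


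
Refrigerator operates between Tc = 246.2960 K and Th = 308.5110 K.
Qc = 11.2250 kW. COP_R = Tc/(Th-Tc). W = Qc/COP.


COP = 246.2960 / 62.2150 = 3.9588
W = 11.2250 / 3.9588 = 2.8355 kW

COP = 3.9588, W = 2.8355 kW


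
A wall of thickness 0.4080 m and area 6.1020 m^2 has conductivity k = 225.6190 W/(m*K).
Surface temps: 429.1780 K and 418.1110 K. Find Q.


dT = 11.0670 K
Q = 225.6190 * 6.1020 * 11.0670 / 0.4080 = 37343.7236 W

37343.7236 W


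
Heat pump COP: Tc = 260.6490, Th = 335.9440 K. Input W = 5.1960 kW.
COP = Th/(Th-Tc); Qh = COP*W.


COP = 335.9440 / 75.2950 = 4.4617
Qh = 4.4617 * 5.1960 = 23.1830 kW

COP = 4.4617, Qh = 23.1830 kW


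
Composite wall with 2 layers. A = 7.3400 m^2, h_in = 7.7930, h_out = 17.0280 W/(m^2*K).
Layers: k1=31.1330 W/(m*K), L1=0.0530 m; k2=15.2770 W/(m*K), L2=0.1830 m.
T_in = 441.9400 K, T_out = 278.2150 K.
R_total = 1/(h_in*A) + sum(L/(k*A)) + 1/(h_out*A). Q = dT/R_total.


R_conv_in = 1/(7.7930*7.3400) = 0.0175
R_1 = 0.0530/(31.1330*7.3400) = 0.0002
R_2 = 0.1830/(15.2770*7.3400) = 0.0016
R_conv_out = 1/(17.0280*7.3400) = 0.0080
R_total = 0.0273 K/W
Q = 163.7250 / 0.0273 = 5986.9075 W

R_total = 0.0273 K/W, Q = 5986.9075 W


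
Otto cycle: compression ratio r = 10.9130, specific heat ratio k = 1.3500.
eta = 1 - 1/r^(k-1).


r^(k-1) = 2.3082
eta = 1 - 1/2.3082 = 0.5668 = 56.6769%

56.6769%


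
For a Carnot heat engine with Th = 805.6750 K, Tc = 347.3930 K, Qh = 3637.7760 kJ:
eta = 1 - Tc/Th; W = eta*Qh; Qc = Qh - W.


eta = 1 - 347.3930/805.6750 = 0.5688
W = 0.5688 * 3637.7760 = 2069.2305 kJ
Qc = 3637.7760 - 2069.2305 = 1568.5455 kJ

eta = 56.8817%, W = 2069.2305 kJ, Qc = 1568.5455 kJ


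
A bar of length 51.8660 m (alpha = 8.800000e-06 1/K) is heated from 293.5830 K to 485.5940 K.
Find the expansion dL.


dT = 192.0110 K
dL = 8.800000e-06 * 51.8660 * 192.0110 = 0.087638 m
L_final = 51.953638 m

dL = 0.087638 m


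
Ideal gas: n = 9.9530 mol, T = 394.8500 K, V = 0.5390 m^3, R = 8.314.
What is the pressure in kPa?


P = nRT/V = 9.9530 * 8.314 * 394.8500 / 0.5390
= 32673.5382 / 0.5390 = 60618.8093 Pa = 60.6188 kPa

60.6188 kPa


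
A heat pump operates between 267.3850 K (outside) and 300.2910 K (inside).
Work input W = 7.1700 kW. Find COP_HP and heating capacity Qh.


COP = 300.2910 / 32.9060 = 9.1257
Qh = 9.1257 * 7.1700 = 65.4314 kW

COP = 9.1257, Qh = 65.4314 kW


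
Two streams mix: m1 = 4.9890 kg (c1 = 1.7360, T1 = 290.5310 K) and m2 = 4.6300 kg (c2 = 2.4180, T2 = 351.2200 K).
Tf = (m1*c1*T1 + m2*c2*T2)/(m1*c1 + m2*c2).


num = 6448.2884
den = 19.8562
Tf = 324.7486 K

324.7486 K


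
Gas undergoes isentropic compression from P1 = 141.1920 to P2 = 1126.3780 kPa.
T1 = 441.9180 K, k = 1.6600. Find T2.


(k-1)/k = 0.3976
(P2/P1)^exp = 2.2834
T2 = 441.9180 * 2.2834 = 1009.0626 K

1009.0626 K


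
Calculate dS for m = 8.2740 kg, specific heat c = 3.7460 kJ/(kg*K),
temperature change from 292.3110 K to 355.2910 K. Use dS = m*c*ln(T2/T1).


T2/T1 = 1.2155
ln(T2/T1) = 0.1951
dS = 8.2740 * 3.7460 * 0.1951 = 6.0476 kJ/K

6.0476 kJ/K


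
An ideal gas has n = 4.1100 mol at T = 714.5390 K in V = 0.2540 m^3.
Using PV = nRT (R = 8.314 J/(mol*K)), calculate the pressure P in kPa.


P = nRT/V = 4.1100 * 8.314 * 714.5390 / 0.2540
= 24416.1835 / 0.2540 = 96126.7066 Pa = 96.1267 kPa

96.1267 kPa


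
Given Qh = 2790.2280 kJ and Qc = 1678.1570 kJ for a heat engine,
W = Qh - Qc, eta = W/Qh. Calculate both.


W = 2790.2280 - 1678.1570 = 1112.0710 kJ
eta = 1112.0710 / 2790.2280 = 0.3986 = 39.8559%

W = 1112.0710 kJ, eta = 39.8559%


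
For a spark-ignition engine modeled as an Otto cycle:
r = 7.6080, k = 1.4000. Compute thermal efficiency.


r^(k-1) = 2.2517
eta = 1 - 1/2.2517 = 0.5559 = 55.5889%

55.5889%


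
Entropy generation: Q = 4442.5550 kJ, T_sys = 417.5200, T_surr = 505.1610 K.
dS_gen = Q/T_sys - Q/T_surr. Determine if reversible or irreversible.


dS_sys = 4442.5550/417.5200 = 10.6403 kJ/K
dS_surr = -4442.5550/505.1610 = -8.7943 kJ/K
dS_gen = 10.6403 - 8.7943 = 1.8460 kJ/K (irreversible)

dS_gen = 1.8460 kJ/K, irreversible


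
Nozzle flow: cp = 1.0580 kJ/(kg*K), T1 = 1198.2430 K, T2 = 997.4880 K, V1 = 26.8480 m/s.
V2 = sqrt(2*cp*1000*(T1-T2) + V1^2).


dT = 200.7550 K
2*cp*1000*dT = 424797.5800
V1^2 = 720.8151
V2 = sqrt(425518.3951) = 652.3177 m/s

652.3177 m/s


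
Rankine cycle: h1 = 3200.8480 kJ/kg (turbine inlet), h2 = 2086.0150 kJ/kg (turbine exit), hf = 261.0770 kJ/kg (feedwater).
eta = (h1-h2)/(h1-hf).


W = 1114.8330 kJ/kg
Q_in = 2939.7710 kJ/kg
eta = 0.3792 = 37.9224%

eta = 37.9224%


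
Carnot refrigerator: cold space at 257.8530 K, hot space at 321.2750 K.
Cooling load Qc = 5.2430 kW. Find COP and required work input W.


COP = 257.8530 / 63.4220 = 4.0657
W = 5.2430 / 4.0657 = 1.2896 kW

COP = 4.0657, W = 1.2896 kW


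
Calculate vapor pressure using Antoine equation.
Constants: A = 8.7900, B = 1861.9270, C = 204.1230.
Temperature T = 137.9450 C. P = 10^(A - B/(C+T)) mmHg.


C+T = 342.0680
B/(C+T) = 5.4431
log10(P) = 8.7900 - 5.4431 = 3.3469
P = 10^3.3469 = 2222.5486 mmHg

2222.5486 mmHg


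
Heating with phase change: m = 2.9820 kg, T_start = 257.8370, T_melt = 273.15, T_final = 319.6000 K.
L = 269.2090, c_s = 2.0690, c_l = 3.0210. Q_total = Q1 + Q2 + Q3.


Q1 (sensible, solid) = 2.9820 * 2.0690 * 15.3130 = 94.4775 kJ
Q2 (latent) = 2.9820 * 269.2090 = 802.7812 kJ
Q3 (sensible, liquid) = 2.9820 * 3.0210 * 46.4500 = 418.4505 kJ
Q_total = 1315.7092 kJ

1315.7092 kJ


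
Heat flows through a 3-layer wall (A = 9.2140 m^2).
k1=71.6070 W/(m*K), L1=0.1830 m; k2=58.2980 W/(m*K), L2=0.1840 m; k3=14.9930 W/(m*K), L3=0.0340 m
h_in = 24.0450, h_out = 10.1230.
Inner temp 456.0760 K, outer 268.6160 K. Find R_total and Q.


R_conv_in = 1/(24.0450*9.2140) = 0.0045
R_1 = 0.1830/(71.6070*9.2140) = 0.0003
R_2 = 0.1840/(58.2980*9.2140) = 0.0003
R_3 = 0.0340/(14.9930*9.2140) = 0.0002
R_conv_out = 1/(10.1230*9.2140) = 0.0107
R_total = 0.0161 K/W
Q = 187.4600 / 0.0161 = 11642.8683 W

R_total = 0.0161 K/W, Q = 11642.8683 W


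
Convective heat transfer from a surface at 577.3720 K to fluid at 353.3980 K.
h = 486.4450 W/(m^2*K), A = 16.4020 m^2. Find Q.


dT = 223.9740 K
Q = 486.4450 * 16.4020 * 223.9740 = 1787014.8339 W

1787014.8339 W


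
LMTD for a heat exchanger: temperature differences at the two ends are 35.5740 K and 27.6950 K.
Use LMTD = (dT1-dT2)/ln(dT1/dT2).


dT1/dT2 = 1.2845
ln(dT1/dT2) = 0.2504
LMTD = 7.8790 / 0.2504 = 31.4703 K

31.4703 K


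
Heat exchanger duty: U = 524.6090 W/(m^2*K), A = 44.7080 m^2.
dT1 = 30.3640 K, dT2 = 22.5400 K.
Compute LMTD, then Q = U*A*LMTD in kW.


LMTD = 26.2580 K
Q = 524.6090 * 44.7080 * 26.2580 = 615861.1899 W = 615.8612 kW

615.8612 kW


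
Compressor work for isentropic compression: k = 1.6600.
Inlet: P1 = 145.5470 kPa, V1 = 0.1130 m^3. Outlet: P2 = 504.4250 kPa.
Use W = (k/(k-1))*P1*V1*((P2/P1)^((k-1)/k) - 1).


(k-1)/k = 0.3976
(P2/P1)^exp = 1.6391
W = 2.5152 * 145.5470 * 0.1130 * (1.6391 - 1) = 26.4389 kJ

26.4389 kJ


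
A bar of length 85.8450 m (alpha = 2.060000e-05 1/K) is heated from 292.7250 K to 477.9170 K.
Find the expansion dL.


dT = 185.1920 K
dL = 2.060000e-05 * 85.8450 * 185.1920 = 0.327495 m
L_final = 86.172495 m

dL = 0.327495 m


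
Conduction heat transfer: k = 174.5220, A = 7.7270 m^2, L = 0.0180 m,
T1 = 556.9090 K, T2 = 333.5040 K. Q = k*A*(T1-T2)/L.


dT = 223.4050 K
Q = 174.5220 * 7.7270 * 223.4050 / 0.0180 = 1.6737e+07 W

1.6737e+07 W


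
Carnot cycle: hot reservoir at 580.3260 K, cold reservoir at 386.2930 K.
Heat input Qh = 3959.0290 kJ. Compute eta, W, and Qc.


eta = 1 - 386.2930/580.3260 = 0.3344
W = 0.3344 * 3959.0290 = 1323.7082 kJ
Qc = 3959.0290 - 1323.7082 = 2635.3208 kJ

eta = 33.4352%, W = 1323.7082 kJ, Qc = 2635.3208 kJ


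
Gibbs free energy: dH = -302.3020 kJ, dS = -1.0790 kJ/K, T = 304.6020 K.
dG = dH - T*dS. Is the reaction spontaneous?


T*dS = 304.6020 * -1.0790 = -328.6656 kJ
dG = -302.3020 + 328.6656 = 26.3636 kJ (non-spontaneous)

dG = 26.3636 kJ, non-spontaneous


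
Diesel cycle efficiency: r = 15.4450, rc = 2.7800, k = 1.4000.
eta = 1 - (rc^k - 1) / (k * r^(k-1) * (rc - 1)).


r^(k-1) = 2.9889
rc^k = 4.1847
eta = 0.5724 = 57.2434%

57.2434%


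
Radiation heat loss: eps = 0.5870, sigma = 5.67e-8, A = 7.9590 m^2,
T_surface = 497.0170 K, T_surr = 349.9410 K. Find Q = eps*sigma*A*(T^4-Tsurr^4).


T^4 = 6.1022e+10
Tsurr^4 = 1.4996e+10
Q = 0.5870 * 5.67e-8 * 7.9590 * 4.6026e+10 = 12192.1330 W

12192.1330 W


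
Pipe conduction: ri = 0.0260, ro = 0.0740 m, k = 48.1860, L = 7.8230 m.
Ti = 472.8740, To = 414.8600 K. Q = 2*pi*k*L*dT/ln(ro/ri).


dT = 58.0140 K
ln(ro/ri) = 1.0460
Q = 2*pi*48.1860*7.8230*58.0140 / 1.0460 = 131367.5973 W

131367.5973 W


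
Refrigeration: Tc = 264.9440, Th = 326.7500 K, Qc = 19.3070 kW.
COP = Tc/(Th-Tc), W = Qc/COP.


COP = 264.9440 / 61.8060 = 4.2867
W = 19.3070 / 4.2867 = 4.5039 kW

COP = 4.2867, W = 4.5039 kW


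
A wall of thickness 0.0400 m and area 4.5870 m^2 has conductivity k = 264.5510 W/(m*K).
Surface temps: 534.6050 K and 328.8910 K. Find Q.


dT = 205.7140 K
Q = 264.5510 * 4.5870 * 205.7140 / 0.0400 = 6240825.0082 W

6240825.0082 W


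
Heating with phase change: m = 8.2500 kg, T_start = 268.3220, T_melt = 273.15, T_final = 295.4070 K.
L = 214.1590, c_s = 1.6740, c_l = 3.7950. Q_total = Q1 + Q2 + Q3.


Q1 (sensible, solid) = 8.2500 * 1.6740 * 4.8280 = 66.6771 kJ
Q2 (latent) = 8.2500 * 214.1590 = 1766.8117 kJ
Q3 (sensible, liquid) = 8.2500 * 3.7950 * 22.2570 = 696.8388 kJ
Q_total = 2530.3277 kJ

2530.3277 kJ


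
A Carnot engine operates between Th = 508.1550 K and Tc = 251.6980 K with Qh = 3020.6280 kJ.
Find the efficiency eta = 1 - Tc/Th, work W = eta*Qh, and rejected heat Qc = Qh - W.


eta = 1 - 251.6980/508.1550 = 0.5047
W = 0.5047 * 3020.6280 = 1524.4585 kJ
Qc = 3020.6280 - 1524.4585 = 1496.1695 kJ

eta = 50.4683%, W = 1524.4585 kJ, Qc = 1496.1695 kJ


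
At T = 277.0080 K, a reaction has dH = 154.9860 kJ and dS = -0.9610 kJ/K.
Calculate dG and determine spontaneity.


T*dS = 277.0080 * -0.9610 = -266.2047 kJ
dG = 154.9860 + 266.2047 = 421.1907 kJ (non-spontaneous)

dG = 421.1907 kJ, non-spontaneous


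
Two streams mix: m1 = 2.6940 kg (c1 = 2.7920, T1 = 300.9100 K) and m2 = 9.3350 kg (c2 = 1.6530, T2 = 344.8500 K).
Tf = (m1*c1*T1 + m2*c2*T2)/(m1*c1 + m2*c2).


num = 7584.6350
den = 22.9524
Tf = 330.4506 K

330.4506 K


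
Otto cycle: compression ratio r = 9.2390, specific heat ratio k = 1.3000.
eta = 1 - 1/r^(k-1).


r^(k-1) = 1.9484
eta = 1 - 1/1.9484 = 0.4868 = 48.6769%

48.6769%


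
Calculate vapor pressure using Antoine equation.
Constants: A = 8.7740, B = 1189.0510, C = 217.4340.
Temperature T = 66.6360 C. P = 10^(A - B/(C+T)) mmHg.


C+T = 284.0700
B/(C+T) = 4.1858
log10(P) = 8.7740 - 4.1858 = 4.5882
P = 10^4.5882 = 38746.4937 mmHg

38746.4937 mmHg


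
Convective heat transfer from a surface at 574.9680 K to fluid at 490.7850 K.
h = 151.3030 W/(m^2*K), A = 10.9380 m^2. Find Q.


dT = 84.1830 K
Q = 151.3030 * 10.9380 * 84.1830 = 139318.8422 W

139318.8422 W


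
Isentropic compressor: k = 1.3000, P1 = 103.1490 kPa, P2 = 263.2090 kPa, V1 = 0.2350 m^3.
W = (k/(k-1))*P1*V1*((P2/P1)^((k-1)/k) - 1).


(k-1)/k = 0.2308
(P2/P1)^exp = 1.2413
W = 4.3333 * 103.1490 * 0.2350 * (1.2413 - 1) = 25.3487 kJ

25.3487 kJ


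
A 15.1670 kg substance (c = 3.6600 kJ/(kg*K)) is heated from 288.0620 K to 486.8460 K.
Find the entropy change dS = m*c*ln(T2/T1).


T2/T1 = 1.6901
ln(T2/T1) = 0.5248
dS = 15.1670 * 3.6600 * 0.5248 = 29.1307 kJ/K

29.1307 kJ/K


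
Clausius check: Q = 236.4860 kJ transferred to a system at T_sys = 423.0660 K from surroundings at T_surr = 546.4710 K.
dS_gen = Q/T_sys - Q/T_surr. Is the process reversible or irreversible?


dS_sys = 236.4860/423.0660 = 0.5590 kJ/K
dS_surr = -236.4860/546.4710 = -0.4328 kJ/K
dS_gen = 0.5590 - 0.4328 = 0.1262 kJ/K (irreversible)

dS_gen = 0.1262 kJ/K, irreversible


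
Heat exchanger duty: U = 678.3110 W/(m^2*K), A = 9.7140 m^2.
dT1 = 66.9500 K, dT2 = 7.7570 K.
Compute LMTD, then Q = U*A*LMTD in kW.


LMTD = 27.4633 K
Q = 678.3110 * 9.7140 * 27.4633 = 180958.6817 W = 180.9587 kW

180.9587 kW


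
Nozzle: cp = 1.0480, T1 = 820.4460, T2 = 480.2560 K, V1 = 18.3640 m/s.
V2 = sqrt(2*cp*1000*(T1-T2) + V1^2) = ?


dT = 340.1900 K
2*cp*1000*dT = 713038.2400
V1^2 = 337.2365
V2 = sqrt(713375.4765) = 844.6156 m/s

844.6156 m/s


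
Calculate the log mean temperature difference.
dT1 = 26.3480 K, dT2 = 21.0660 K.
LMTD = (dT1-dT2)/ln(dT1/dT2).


dT1/dT2 = 1.2507
ln(dT1/dT2) = 0.2237
LMTD = 5.2820 / 0.2237 = 23.6086 K

23.6086 K


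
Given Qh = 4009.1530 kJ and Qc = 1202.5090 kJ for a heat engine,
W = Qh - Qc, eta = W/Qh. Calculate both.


W = 4009.1530 - 1202.5090 = 2806.6440 kJ
eta = 2806.6440 / 4009.1530 = 0.7001 = 70.0059%

W = 2806.6440 kJ, eta = 70.0059%


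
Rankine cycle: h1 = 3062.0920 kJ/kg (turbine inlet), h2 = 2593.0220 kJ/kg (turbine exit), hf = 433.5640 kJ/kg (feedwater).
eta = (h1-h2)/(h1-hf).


W = 469.0700 kJ/kg
Q_in = 2628.5280 kJ/kg
eta = 0.1785 = 17.8453%

eta = 17.8453%


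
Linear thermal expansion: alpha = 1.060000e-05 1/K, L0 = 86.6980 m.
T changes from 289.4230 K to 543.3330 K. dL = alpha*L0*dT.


dT = 253.9100 K
dL = 1.060000e-05 * 86.6980 * 253.9100 = 0.233343 m
L_final = 86.931343 m

dL = 0.233343 m


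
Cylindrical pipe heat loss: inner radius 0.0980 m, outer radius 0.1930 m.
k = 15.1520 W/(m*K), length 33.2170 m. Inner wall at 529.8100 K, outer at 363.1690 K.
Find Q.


dT = 166.6410 K
ln(ro/ri) = 0.6777
Q = 2*pi*15.1520*33.2170*166.6410 / 0.6777 = 777571.0103 W

777571.0103 W


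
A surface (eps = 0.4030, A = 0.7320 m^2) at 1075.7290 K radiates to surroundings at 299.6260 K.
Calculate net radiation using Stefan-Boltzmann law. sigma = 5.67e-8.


T^4 = 1.3391e+12
Tsurr^4 = 8.0597e+09
Q = 0.4030 * 5.67e-8 * 0.7320 * 1.3310e+12 = 22263.2664 W

22263.2664 W


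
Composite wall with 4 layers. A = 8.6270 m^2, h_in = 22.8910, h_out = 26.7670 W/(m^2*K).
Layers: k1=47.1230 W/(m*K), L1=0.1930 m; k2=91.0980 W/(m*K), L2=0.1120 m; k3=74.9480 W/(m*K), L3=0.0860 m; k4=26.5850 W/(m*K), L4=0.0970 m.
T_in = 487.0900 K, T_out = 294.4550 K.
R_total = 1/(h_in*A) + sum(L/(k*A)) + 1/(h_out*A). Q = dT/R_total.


R_conv_in = 1/(22.8910*8.6270) = 0.0051
R_1 = 0.1930/(47.1230*8.6270) = 0.0005
R_2 = 0.1120/(91.0980*8.6270) = 0.0001
R_3 = 0.0860/(74.9480*8.6270) = 0.0001
R_4 = 0.0970/(26.5850*8.6270) = 0.0004
R_conv_out = 1/(26.7670*8.6270) = 0.0043
R_total = 0.0106 K/W
Q = 192.6350 / 0.0106 = 18228.9741 W

R_total = 0.0106 K/W, Q = 18228.9741 W


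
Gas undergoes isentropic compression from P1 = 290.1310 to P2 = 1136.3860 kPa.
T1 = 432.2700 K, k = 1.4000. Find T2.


(k-1)/k = 0.2857
(P2/P1)^exp = 1.4771
T2 = 432.2700 * 1.4771 = 638.5048 K

638.5048 K


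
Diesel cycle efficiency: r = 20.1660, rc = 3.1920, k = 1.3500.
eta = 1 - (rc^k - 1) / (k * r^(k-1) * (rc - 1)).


r^(k-1) = 2.8617
rc^k = 4.7916
eta = 0.5522 = 55.2249%

55.2249%


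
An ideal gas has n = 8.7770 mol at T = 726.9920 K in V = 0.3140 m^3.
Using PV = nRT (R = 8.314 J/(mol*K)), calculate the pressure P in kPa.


P = nRT/V = 8.7770 * 8.314 * 726.9920 / 0.3140
= 53050.0442 / 0.3140 = 168949.1854 Pa = 168.9492 kPa

168.9492 kPa


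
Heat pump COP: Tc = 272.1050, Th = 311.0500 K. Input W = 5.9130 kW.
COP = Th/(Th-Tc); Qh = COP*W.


COP = 311.0500 / 38.9450 = 7.9869
Qh = 7.9869 * 5.9130 = 47.2266 kW

COP = 7.9869, Qh = 47.2266 kW


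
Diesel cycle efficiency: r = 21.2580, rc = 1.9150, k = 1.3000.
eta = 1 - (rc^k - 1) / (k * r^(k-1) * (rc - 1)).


r^(k-1) = 2.5018
rc^k = 2.3271
eta = 0.5540 = 55.4046%

55.4046%


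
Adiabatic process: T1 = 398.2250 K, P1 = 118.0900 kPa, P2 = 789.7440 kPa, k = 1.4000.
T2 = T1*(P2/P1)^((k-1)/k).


(k-1)/k = 0.2857
(P2/P1)^exp = 1.7210
T2 = 398.2250 * 1.7210 = 685.3633 K

685.3633 K


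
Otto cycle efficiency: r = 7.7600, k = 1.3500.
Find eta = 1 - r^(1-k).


r^(k-1) = 2.0486
eta = 1 - 1/2.0486 = 0.5119 = 51.1856%

51.1856%


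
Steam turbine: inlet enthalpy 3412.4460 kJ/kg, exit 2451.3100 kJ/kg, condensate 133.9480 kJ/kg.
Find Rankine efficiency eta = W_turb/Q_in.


W = 961.1360 kJ/kg
Q_in = 3278.4980 kJ/kg
eta = 0.2932 = 29.3164%

eta = 29.3164%


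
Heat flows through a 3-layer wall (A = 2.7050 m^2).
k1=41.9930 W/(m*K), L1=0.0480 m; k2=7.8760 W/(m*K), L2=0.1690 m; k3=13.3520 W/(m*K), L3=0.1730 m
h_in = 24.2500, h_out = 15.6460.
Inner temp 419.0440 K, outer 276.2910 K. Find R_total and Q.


R_conv_in = 1/(24.2500*2.7050) = 0.0152
R_1 = 0.0480/(41.9930*2.7050) = 0.0004
R_2 = 0.1690/(7.8760*2.7050) = 0.0079
R_3 = 0.1730/(13.3520*2.7050) = 0.0048
R_conv_out = 1/(15.6460*2.7050) = 0.0236
R_total = 0.0520 K/W
Q = 142.7530 / 0.0520 = 2744.2996 W

R_total = 0.0520 K/W, Q = 2744.2996 W


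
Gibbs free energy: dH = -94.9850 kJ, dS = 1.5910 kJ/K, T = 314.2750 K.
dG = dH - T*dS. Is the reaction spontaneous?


T*dS = 314.2750 * 1.5910 = 500.0115 kJ
dG = -94.9850 - 500.0115 = -594.9965 kJ (spontaneous)

dG = -594.9965 kJ, spontaneous


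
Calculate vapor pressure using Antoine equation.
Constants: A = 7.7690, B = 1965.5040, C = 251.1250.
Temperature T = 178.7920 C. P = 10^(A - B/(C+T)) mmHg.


C+T = 429.9170
B/(C+T) = 4.5718
log10(P) = 7.7690 - 4.5718 = 3.1972
P = 10^3.1972 = 1574.6281 mmHg

1574.6281 mmHg


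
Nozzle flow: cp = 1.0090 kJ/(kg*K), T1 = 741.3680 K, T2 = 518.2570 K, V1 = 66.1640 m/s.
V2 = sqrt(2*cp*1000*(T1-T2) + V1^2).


dT = 223.1110 K
2*cp*1000*dT = 450237.9980
V1^2 = 4377.6749
V2 = sqrt(454615.6729) = 674.2519 m/s

674.2519 m/s


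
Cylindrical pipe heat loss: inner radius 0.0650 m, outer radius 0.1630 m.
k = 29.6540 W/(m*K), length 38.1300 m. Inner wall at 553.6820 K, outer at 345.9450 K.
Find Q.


dT = 207.7370 K
ln(ro/ri) = 0.9194
Q = 2*pi*29.6540*38.1300*207.7370 / 0.9194 = 1605302.2838 W

1605302.2838 W


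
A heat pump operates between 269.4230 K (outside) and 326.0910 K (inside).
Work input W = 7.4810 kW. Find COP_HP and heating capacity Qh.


COP = 326.0910 / 56.6680 = 5.7544
Qh = 5.7544 * 7.4810 = 43.0488 kW

COP = 5.7544, Qh = 43.0488 kW


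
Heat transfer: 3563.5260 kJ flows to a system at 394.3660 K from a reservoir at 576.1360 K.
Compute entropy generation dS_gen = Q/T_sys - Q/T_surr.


dS_sys = 3563.5260/394.3660 = 9.0361 kJ/K
dS_surr = -3563.5260/576.1360 = -6.1852 kJ/K
dS_gen = 9.0361 - 6.1852 = 2.8509 kJ/K (irreversible)

dS_gen = 2.8509 kJ/K, irreversible


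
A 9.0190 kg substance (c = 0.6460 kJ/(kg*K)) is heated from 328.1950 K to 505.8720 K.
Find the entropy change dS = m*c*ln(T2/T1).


T2/T1 = 1.5414
ln(T2/T1) = 0.4327
dS = 9.0190 * 0.6460 * 0.4327 = 2.5209 kJ/K

2.5209 kJ/K


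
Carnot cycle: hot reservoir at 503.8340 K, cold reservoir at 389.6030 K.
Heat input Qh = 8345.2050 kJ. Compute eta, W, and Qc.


eta = 1 - 389.6030/503.8340 = 0.2267
W = 0.2267 * 8345.2050 = 1892.0540 kJ
Qc = 8345.2050 - 1892.0540 = 6453.1510 kJ

eta = 22.6723%, W = 1892.0540 kJ, Qc = 6453.1510 kJ


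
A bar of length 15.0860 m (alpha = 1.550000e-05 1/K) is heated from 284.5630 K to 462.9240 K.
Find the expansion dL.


dT = 178.3610 K
dL = 1.550000e-05 * 15.0860 * 178.3610 = 0.041707 m
L_final = 15.127707 m

dL = 0.041707 m


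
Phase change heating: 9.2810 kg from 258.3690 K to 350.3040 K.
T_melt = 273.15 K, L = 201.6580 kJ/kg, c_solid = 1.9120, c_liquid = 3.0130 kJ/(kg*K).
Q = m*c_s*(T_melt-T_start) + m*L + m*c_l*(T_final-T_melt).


Q1 (sensible, solid) = 9.2810 * 1.9120 * 14.7810 = 262.2929 kJ
Q2 (latent) = 9.2810 * 201.6580 = 1871.5879 kJ
Q3 (sensible, liquid) = 9.2810 * 3.0130 * 77.1540 = 2157.5077 kJ
Q_total = 4291.3884 kJ

4291.3884 kJ


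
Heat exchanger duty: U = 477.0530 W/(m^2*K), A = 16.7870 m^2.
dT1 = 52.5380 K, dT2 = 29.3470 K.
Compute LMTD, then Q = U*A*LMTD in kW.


LMTD = 39.8234 K
Q = 477.0530 * 16.7870 * 39.8234 = 318917.1023 W = 318.9171 kW

318.9171 kW


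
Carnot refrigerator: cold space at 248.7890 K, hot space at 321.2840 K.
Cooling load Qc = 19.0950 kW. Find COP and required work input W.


COP = 248.7890 / 72.4950 = 3.4318
W = 19.0950 / 3.4318 = 5.5641 kW

COP = 3.4318, W = 5.5641 kW


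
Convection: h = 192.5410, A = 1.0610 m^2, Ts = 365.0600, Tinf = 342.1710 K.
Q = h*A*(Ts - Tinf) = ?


dT = 22.8890 K
Q = 192.5410 * 1.0610 * 22.8890 = 4675.9023 W

4675.9023 W


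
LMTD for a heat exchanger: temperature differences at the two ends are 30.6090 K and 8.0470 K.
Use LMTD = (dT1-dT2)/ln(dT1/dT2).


dT1/dT2 = 3.8038
ln(dT1/dT2) = 1.3360
LMTD = 22.5620 / 1.3360 = 16.8878 K

16.8878 K


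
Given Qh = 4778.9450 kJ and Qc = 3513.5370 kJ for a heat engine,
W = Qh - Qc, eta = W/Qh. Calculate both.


W = 4778.9450 - 3513.5370 = 1265.4080 kJ
eta = 1265.4080 / 4778.9450 = 0.2648 = 26.4788%

W = 1265.4080 kJ, eta = 26.4788%


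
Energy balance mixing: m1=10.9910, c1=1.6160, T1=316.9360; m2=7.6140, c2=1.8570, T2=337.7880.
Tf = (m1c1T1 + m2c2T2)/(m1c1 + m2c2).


num = 10405.2962
den = 31.9007
Tf = 326.1781 K

326.1781 K


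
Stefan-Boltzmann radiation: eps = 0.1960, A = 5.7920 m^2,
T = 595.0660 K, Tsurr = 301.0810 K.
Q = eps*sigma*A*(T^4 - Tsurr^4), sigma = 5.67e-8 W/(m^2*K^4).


T^4 = 1.2539e+11
Tsurr^4 = 8.2174e+09
Q = 0.1960 * 5.67e-8 * 5.7920 * 1.1717e+11 = 7542.0829 W

7542.0829 W


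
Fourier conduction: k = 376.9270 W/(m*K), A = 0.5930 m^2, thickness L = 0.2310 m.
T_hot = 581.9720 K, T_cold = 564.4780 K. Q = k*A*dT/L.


dT = 17.4940 K
Q = 376.9270 * 0.5930 * 17.4940 / 0.2310 = 16927.3543 W

16927.3543 W


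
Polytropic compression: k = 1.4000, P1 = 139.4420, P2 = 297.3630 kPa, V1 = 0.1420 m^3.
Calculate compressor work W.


(k-1)/k = 0.2857
(P2/P1)^exp = 1.2416
W = 3.5000 * 139.4420 * 0.1420 * (1.2416 - 1) = 16.7411 kJ

16.7411 kJ


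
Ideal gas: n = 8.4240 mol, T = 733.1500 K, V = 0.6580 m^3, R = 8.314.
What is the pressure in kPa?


P = nRT/V = 8.4240 * 8.314 * 733.1500 / 0.6580
= 51347.7263 / 0.6580 = 78036.0581 Pa = 78.0361 kPa

78.0361 kPa


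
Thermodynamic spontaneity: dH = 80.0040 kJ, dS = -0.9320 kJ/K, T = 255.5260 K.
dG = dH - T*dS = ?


T*dS = 255.5260 * -0.9320 = -238.1502 kJ
dG = 80.0040 + 238.1502 = 318.1542 kJ (non-spontaneous)

dG = 318.1542 kJ, non-spontaneous


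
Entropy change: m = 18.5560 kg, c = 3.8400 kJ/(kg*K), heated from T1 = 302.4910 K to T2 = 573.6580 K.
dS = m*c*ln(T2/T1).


T2/T1 = 1.8964
ln(T2/T1) = 0.6400
dS = 18.5560 * 3.8400 * 0.6400 = 45.6019 kJ/K

45.6019 kJ/K


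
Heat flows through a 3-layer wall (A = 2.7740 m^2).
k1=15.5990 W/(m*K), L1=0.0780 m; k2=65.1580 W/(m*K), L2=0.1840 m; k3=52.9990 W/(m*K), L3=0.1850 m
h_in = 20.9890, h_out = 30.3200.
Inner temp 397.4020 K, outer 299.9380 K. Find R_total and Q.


R_conv_in = 1/(20.9890*2.7740) = 0.0172
R_1 = 0.0780/(15.5990*2.7740) = 0.0018
R_2 = 0.1840/(65.1580*2.7740) = 0.0010
R_3 = 0.1850/(52.9990*2.7740) = 0.0013
R_conv_out = 1/(30.3200*2.7740) = 0.0119
R_total = 0.0331 K/W
Q = 97.4640 / 0.0331 = 2940.6568 W

R_total = 0.0331 K/W, Q = 2940.6568 W


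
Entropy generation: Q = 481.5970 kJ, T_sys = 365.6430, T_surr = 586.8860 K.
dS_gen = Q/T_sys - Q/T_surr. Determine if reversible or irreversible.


dS_sys = 481.5970/365.6430 = 1.3171 kJ/K
dS_surr = -481.5970/586.8860 = -0.8206 kJ/K
dS_gen = 1.3171 - 0.8206 = 0.4965 kJ/K (irreversible)

dS_gen = 0.4965 kJ/K, irreversible


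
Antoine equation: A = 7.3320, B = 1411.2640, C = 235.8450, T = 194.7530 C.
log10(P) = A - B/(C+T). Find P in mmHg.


C+T = 430.5980
B/(C+T) = 3.2775
log10(P) = 7.3320 - 3.2775 = 4.0545
P = 10^4.0545 = 11338.3182 mmHg

11338.3182 mmHg


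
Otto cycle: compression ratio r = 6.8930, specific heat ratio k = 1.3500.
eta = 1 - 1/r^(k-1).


r^(k-1) = 1.9654
eta = 1 - 1/1.9654 = 0.4912 = 49.1188%

49.1188%


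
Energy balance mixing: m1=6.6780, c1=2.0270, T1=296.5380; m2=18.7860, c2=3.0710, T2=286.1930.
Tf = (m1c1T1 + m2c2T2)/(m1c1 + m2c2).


num = 20525.0201
den = 71.2281
Tf = 288.1590 K

288.1590 K


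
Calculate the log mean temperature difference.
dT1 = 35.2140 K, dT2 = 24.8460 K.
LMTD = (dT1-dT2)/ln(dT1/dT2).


dT1/dT2 = 1.4173
ln(dT1/dT2) = 0.3487
LMTD = 10.3680 / 0.3487 = 29.7293 K

29.7293 K


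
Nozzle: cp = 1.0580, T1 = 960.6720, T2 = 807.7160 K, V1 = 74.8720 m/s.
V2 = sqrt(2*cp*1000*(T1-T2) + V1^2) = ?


dT = 152.9560 K
2*cp*1000*dT = 323654.8960
V1^2 = 5605.8164
V2 = sqrt(329260.7124) = 573.8124 m/s

573.8124 m/s


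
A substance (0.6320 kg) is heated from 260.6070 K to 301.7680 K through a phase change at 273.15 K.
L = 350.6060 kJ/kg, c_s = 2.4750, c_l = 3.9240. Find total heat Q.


Q1 (sensible, solid) = 0.6320 * 2.4750 * 12.5430 = 19.6198 kJ
Q2 (latent) = 0.6320 * 350.6060 = 221.5830 kJ
Q3 (sensible, liquid) = 0.6320 * 3.9240 * 28.6180 = 70.9717 kJ
Q_total = 312.1745 kJ

312.1745 kJ


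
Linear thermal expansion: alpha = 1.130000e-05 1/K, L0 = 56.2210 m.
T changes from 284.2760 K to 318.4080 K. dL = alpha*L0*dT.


dT = 34.1320 K
dL = 1.130000e-05 * 56.2210 * 34.1320 = 0.021684 m
L_final = 56.242684 m

dL = 0.021684 m


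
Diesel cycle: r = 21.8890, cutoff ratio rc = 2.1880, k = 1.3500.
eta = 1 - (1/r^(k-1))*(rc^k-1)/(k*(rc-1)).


r^(k-1) = 2.9450
rc^k = 2.8778
eta = 0.6024 = 60.2420%

60.2420%


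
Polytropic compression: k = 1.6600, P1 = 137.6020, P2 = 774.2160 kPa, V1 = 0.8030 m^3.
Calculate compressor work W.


(k-1)/k = 0.3976
(P2/P1)^exp = 1.9874
W = 2.5152 * 137.6020 * 0.8030 * (1.9874 - 1) = 274.4109 kJ

274.4109 kJ


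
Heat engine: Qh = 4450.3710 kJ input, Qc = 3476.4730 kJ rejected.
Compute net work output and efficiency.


W = 4450.3710 - 3476.4730 = 973.8980 kJ
eta = 973.8980 / 4450.3710 = 0.2188 = 21.8835%

W = 973.8980 kJ, eta = 21.8835%


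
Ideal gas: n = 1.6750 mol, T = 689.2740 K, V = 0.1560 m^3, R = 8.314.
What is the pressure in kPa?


P = nRT/V = 1.6750 * 8.314 * 689.2740 / 0.1560
= 9598.7953 / 0.1560 = 61530.7388 Pa = 61.5307 kPa

61.5307 kPa


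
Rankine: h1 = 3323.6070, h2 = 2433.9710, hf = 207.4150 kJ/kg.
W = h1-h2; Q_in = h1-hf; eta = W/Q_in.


W = 889.6360 kJ/kg
Q_in = 3116.1920 kJ/kg
eta = 0.2855 = 28.5488%

eta = 28.5488%


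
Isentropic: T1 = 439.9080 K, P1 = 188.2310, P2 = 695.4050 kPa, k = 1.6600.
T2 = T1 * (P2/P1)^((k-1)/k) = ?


(k-1)/k = 0.3976
(P2/P1)^exp = 1.6813
T2 = 439.9080 * 1.6813 = 739.6273 K

739.6273 K


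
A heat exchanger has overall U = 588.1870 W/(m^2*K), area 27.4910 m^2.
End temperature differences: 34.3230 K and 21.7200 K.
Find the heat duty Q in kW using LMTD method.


LMTD = 27.5426 K
Q = 588.1870 * 27.4910 * 27.5426 = 445359.5657 W = 445.3596 kW

445.3596 kW


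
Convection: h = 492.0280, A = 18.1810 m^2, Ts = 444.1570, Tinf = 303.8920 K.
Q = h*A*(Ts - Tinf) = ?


dT = 140.2650 K
Q = 492.0280 * 18.1810 * 140.2650 = 1254749.1232 W

1254749.1232 W


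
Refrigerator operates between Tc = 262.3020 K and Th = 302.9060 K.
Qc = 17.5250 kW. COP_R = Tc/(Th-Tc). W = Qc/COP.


COP = 262.3020 / 40.6040 = 6.4600
W = 17.5250 / 6.4600 = 2.7128 kW

COP = 6.4600, W = 2.7128 kW
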